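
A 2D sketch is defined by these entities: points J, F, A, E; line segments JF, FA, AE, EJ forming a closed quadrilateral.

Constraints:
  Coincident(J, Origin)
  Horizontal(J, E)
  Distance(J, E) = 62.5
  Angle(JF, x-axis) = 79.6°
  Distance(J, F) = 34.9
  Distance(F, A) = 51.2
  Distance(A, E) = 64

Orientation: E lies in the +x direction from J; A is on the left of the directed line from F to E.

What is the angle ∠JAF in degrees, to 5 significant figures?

18.457°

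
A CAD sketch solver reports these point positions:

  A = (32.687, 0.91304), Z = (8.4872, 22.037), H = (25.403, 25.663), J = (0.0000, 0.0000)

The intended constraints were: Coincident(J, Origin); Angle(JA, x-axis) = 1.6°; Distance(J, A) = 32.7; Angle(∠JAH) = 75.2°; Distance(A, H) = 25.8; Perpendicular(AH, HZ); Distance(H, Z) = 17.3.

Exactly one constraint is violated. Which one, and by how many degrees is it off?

Perpendicular(AH, HZ) — off by 4.30°.

J = (0.00, 0.00) ✓; JA at 1.600° ✓; |JA| = 32.70 ✓; ∠JAH = 75.20° ✓; |AH| = 25.80 ✓; ∠(AH, HZ) = 85.70° ✗; |HZ| = 17.30 ✓.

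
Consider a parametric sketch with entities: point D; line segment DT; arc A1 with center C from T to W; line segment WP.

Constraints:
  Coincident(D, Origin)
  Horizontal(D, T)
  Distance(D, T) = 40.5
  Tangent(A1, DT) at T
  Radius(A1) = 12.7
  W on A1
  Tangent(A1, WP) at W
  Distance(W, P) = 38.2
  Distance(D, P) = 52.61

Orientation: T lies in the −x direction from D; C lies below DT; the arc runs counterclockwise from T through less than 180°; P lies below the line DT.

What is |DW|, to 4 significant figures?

53.87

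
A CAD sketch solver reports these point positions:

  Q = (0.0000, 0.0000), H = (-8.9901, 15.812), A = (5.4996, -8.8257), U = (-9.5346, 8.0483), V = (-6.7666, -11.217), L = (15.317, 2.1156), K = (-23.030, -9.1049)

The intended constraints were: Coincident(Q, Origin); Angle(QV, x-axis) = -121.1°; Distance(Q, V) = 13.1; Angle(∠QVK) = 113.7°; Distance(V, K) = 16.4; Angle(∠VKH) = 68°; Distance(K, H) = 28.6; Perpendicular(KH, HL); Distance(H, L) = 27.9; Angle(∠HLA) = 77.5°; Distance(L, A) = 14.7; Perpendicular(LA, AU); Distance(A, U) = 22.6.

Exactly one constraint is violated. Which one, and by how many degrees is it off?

Perpendicular(LA, AU) — off by 6.40°.

Q = (0.00, 0.00) ✓; QV at -121.1° ✓; |QV| = 13.10 ✓; ∠QVK = 113.7° ✓; |VK| = 16.40 ✓; ∠VKH = 68.00° ✓; |KH| = 28.60 ✓; ∠(KH, HL) = 90.00° ✓; |HL| = 27.90 ✓; ∠HLA = 77.50° ✓; |LA| = 14.70 ✓; ∠(LA, AU) = 96.40° ✗; |AU| = 22.60 ✓.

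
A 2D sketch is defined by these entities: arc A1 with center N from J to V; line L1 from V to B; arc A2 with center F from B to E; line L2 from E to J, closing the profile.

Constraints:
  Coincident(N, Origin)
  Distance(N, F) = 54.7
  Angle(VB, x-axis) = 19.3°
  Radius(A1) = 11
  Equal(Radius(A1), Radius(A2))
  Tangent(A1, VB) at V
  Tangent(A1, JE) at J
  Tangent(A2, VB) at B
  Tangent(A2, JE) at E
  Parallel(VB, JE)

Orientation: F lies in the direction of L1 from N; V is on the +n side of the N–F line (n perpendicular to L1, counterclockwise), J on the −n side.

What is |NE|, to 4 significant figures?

55.80

The slot axis is L1's direction at 19.3°, so u = (cos 19.3°, sin 19.3°) = (0.9438, 0.3305) and n = (−sin 19.3°, cos 19.3°) = (-0.3305, 0.9438). N is at the origin and F lies 54.7 along u from N, so F = 54.7·u = (51.63, 18.08). Tangency of A1 to both parallel lines with radius 11.0 puts V and J at N ± 11.0·n: V = (-3.636, 10.38), J = (3.636, -10.38). Equal radii place B and E the same way about F: B = F + 11.0·n = (47.99, 28.46), E = F − 11.0·n = (55.26, 7.697). Then |NE| = |E − N| = 55.80.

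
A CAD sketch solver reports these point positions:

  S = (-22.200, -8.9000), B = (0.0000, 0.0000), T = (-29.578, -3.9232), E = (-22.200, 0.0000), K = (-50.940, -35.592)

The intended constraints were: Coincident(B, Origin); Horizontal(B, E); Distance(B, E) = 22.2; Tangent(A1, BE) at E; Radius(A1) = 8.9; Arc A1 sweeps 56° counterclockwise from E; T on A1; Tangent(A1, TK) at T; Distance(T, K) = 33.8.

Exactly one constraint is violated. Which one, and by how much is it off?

Distance(T, K) = 33.8 — off by 4.40.

B = (0.00, 0.00) ✓; B.y = 0.00, E.y = 0.00 ✓; |BE| = 22.20 ✓; ∠(SE, EB) = 90.00° ✓; |SE| = 8.900 ✓; bearing(S→T) − bearing(S→E) = 56.00° ✓; |ST| = 8.900 ✓; ∠(ST, TK) = 90.00° ✓; |TK| = 38.20 ✗.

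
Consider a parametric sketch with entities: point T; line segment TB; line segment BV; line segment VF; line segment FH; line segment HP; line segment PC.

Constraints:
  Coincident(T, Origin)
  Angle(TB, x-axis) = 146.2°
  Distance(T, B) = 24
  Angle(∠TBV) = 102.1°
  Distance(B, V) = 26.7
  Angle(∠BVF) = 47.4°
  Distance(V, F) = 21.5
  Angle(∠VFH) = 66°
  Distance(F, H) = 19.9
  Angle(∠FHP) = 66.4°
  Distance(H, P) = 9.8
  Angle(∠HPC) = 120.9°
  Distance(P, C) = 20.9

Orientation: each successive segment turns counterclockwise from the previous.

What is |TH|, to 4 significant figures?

27.51

T is at the origin; TB runs at 146.2° with length 24.0, so B = (-19.94, 13.35). ∠TBV = 102.1° gives BV at -135.9° from the x-axis; with |BV| = 26.7, V = (-39.12, -5.230). ∠BVF = 47.4° gives VF at -3.300° from the x-axis; with |VF| = 21.5, F = (-17.65, -6.467). ∠VFH = 66.0° gives FH at 110.7° from the x-axis; with |FH| = 19.9, H = (-24.69, 12.15). Then |TH| = |H − T| = 27.51.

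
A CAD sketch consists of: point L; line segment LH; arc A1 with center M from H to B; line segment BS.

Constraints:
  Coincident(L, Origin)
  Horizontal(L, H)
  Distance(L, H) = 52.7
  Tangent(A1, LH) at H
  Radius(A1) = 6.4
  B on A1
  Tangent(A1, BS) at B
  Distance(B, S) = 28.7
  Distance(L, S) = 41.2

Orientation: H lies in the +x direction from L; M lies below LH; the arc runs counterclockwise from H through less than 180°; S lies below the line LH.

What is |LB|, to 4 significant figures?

47.47

L is at the origin; L and H share the same y with |LH| = 52.7 and H on the +x side, so H = (52.70, 0.000). The tangent condition forces MH to be normal to LH, so M = H + (0, -6.4) = (52.70, -6.400). Since MB ⟂ BS (tangency), |MS| = √(6.4² + 28.7²) = 29.40 regardless of where B sits on A1. So S lies on both circle(L, 41.2) and circle(M, 29.40); the below-LH intersection is S = (31.40, -26.67). B is the foot of the tangent from S: B = (47.38, -2.836).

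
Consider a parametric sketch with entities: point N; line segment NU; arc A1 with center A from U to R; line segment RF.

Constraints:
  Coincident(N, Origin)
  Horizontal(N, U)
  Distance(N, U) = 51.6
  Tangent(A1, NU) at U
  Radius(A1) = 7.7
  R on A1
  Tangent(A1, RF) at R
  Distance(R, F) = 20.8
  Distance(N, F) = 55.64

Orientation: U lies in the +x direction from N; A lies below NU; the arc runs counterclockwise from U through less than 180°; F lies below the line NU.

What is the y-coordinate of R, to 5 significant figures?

-8.8919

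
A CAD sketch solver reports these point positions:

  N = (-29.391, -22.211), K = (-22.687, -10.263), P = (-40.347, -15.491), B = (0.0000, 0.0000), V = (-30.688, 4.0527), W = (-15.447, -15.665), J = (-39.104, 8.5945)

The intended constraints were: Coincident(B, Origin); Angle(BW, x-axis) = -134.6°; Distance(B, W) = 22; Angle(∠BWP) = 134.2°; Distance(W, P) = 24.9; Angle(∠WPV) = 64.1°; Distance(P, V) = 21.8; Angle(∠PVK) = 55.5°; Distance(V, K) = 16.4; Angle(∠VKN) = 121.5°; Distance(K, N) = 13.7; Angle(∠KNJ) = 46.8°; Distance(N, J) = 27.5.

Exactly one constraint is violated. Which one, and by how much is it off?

Distance(N, J) = 27.5 — off by 4.80.

B = (0.00, 0.00) ✓; BW at -134.6° ✓; |BW| = 22.00 ✓; ∠BWP = 134.2° ✓; |WP| = 24.90 ✓; ∠WPV = 64.10° ✓; |PV| = 21.80 ✓; ∠PVK = 55.50° ✓; |VK| = 16.40 ✓; ∠VKN = 121.5° ✓; |KN| = 13.70 ✓; ∠KNJ = 46.80° ✓; |NJ| = 32.30 ✗.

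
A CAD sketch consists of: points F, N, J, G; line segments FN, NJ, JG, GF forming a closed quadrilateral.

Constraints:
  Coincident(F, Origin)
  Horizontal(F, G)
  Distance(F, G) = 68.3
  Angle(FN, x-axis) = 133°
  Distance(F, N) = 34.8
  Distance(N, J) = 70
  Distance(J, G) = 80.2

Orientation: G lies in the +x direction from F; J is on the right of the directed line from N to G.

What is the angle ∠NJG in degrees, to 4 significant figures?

78.63°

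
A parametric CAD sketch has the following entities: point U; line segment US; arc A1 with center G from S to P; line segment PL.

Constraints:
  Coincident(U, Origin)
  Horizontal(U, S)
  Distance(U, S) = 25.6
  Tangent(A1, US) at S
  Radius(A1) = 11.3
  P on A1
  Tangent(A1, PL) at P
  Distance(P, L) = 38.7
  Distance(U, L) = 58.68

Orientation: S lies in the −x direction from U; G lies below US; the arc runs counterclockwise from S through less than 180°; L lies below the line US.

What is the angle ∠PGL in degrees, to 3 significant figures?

73.7°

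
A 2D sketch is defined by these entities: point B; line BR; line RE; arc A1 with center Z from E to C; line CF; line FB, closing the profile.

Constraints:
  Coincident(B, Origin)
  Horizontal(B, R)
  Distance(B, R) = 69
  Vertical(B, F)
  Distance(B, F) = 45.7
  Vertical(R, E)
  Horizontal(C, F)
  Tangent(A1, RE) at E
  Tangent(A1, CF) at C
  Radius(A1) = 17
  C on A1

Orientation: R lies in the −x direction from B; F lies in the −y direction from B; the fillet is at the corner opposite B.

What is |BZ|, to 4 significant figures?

59.39

B is at the origin; B and R share the same y with |BR| = 69.0 and R on the −x side, so R = (-69.00, 0.000). BF is vertical with |BF| = 45.7 and F on the −y side, so F = (0.000, -45.70). The virtual corner opposite B is at (-69.00, -45.70). A1 meets RE tangentially, so ZE is at right angles to RE and the tangent condition forces ZC to be normal to CF, with radius 17.0, so the center Z sits 17.0 in from both sides at Z = (-52.00, -28.70). Then |BZ| = |Z − B| = 59.39.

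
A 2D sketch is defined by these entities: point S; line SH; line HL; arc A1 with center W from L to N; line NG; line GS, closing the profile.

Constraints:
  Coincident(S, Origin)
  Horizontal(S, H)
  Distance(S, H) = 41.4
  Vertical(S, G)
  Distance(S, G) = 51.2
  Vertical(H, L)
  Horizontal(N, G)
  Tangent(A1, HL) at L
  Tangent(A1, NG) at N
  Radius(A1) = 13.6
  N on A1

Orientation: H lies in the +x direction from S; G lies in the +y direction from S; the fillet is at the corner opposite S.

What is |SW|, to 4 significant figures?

46.76

S and G share the same x with |SG| = 51.2 and G on the +y side, so G = (0.000, 51.20). The virtual corner opposite S is at (41.40, 51.20). The tangent condition forces WL to be normal to HL and since A1 is tangent to NG there, WN ⟂ NG, with radius 13.6, so the center W sits 13.6 in from both sides at W = (27.80, 37.60). Then |SW| = |W − S| = 46.76.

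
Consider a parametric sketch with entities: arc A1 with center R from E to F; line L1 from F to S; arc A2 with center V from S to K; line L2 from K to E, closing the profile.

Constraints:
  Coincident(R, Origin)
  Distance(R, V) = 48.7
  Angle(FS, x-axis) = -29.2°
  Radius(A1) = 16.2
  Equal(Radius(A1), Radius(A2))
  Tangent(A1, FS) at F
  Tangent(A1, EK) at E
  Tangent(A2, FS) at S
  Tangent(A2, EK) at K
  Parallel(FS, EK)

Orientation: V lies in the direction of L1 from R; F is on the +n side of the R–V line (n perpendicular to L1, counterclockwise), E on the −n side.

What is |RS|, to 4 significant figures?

51.32

The slot axis is L1's direction at -29.2°, so u = (cos -29.2°, sin -29.2°) = (0.8729, -0.4879) and n = (−sin -29.2°, cos -29.2°) = (0.4879, 0.8729). R is at the origin and V lies 48.7 along u from R, so V = 48.7·u = (42.51, -23.76). Tangency of A1 to both parallel lines with radius 16.2 puts F and E at R ± 16.2·n: F = (7.903, 14.14), E = (-7.903, -14.14). Equal radii place S and K the same way about V: S = V + 16.2·n = (50.41, -9.617), K = V − 16.2·n = (34.61, -37.90). Then |RS| = |S − R| = 51.32.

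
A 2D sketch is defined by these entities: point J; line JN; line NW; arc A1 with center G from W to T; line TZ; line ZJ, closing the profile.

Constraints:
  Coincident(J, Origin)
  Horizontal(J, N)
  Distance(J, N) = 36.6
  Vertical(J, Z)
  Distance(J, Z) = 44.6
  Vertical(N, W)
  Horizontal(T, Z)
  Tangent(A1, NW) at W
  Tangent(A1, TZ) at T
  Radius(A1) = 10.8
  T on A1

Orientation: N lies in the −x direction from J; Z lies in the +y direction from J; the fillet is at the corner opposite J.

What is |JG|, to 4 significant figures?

42.52

J is at the origin; J and N share the same y with |JN| = 36.6 and N on the −x side, so N = (-36.60, 0.000). J and Z share the same x with |JZ| = 44.6 and Z on the +y side, so Z = (0.000, 44.60). The virtual corner opposite J is at (-36.60, 44.60). A1 meets NW tangentially, so GW is at right angles to NW and the tangent condition forces GT to be normal to TZ, with radius 10.8, so the center G sits 10.8 in from both sides at G = (-25.80, 33.80). Then |JG| = |G − J| = 42.52.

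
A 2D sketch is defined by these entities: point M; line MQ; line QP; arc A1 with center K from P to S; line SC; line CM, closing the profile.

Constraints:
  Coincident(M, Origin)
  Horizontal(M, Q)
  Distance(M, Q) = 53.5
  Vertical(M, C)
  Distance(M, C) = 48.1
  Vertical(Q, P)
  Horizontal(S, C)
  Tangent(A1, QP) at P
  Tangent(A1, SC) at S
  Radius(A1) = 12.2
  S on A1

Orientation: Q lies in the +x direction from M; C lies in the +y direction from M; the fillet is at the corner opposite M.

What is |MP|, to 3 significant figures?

64.4

The virtual corner opposite M is at (53.5, 48.1). Tangency of A1 to QP means the radius KP is perpendicular to QP and A1 meets SC tangentially, so KS is at right angles to SC, with radius 12.2, so the center K sits 12.2 in from both sides at K = (41.3, 35.9). That places the tangent points at P = (53.5, 35.9) on QP and S = (41.3, 48.1) on SC. Then |MP| = |P − M| = 64.4.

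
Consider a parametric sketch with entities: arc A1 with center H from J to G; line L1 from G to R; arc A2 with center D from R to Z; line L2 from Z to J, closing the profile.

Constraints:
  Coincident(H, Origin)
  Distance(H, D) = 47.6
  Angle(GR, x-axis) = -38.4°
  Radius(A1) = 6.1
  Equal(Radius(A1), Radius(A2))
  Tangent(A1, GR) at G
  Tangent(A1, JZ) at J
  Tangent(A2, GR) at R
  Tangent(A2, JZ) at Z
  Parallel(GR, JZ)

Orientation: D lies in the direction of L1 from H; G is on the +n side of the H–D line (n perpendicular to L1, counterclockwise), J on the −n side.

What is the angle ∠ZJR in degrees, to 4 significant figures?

14.38°

Tangency of A1 to both parallel lines with radius 6.1 puts G and J at H ± 6.1·n: G = (3.789, 4.781), J = (-3.789, -4.781). Equal radii place R and Z the same way about D: R = D + 6.1·n = (41.09, -24.79), Z = D − 6.1·n = (33.51, -34.35). Then cos ∠ZJR = JZ·JR / (|JZ||JR|), giving 14.38°.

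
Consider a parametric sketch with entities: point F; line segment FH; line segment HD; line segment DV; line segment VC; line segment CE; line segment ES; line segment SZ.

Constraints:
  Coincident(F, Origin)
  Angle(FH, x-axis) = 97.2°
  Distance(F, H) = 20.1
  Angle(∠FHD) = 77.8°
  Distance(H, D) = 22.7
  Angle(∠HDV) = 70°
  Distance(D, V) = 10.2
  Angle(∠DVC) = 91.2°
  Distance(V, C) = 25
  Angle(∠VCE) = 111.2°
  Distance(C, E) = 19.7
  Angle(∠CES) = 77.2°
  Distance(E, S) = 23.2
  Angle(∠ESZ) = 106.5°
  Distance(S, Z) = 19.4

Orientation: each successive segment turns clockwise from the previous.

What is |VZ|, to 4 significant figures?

4.279

∠CES = 77.2° gives ES at -15.40° from the x-axis; with |ES| = 23.2, S = (16.17, 32.33). ∠ESZ = 106.5° gives SZ at -88.90° from the x-axis; with |SZ| = 19.4, Z = (16.54, 12.93). Then |VZ| = |Z − V| = 4.279.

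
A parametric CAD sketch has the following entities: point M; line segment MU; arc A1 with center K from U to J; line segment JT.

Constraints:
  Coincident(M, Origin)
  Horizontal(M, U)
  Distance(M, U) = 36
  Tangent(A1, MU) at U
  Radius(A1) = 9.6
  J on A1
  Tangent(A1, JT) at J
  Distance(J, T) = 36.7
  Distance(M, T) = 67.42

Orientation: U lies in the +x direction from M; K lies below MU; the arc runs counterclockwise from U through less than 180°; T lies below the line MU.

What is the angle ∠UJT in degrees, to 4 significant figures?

116.4°

Checks: ∠(KU, UM) = 90.00° ✓; |KJ| = 9.600 ✓; ∠(KJ, JT) = 90.00° ✓; |JT| = 36.70 ✓; |MT| = 67.42 ✓.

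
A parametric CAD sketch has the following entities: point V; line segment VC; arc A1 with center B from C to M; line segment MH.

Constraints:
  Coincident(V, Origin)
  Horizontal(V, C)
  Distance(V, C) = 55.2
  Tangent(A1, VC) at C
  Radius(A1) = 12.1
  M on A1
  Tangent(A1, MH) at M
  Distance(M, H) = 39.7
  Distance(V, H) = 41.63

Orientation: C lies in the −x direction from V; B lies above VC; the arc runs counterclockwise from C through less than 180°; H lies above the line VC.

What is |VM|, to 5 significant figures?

45.917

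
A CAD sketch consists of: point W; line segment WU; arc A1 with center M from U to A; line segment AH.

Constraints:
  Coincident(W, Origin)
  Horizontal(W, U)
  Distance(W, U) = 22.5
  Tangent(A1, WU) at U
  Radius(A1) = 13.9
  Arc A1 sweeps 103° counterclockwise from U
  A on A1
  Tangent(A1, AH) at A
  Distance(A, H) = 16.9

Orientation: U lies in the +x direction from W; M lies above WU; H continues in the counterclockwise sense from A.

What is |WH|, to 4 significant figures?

46.49

W is at the origin; WU is horizontal with |WU| = 22.5 and U on the +x side, so U = (22.50, 0.000). The tangent condition forces MU to be normal to WU, so M = U + (0, 13.9) = (22.50, 13.90). On A1, U sits at bearing -90° from M; a 103° counterclockwise sweep puts A at bearing 13°, so A = M + 13.9·(cos 13°, sin 13°) = (36.04, 17.03). A1 meets AH tangentially, so MA is at right angles to AH, so AH runs along (−sin 13°, cos 13°); with |AH| = 16.9, H = (32.24, 33.49). Then |WH| = |H − W| = 46.49.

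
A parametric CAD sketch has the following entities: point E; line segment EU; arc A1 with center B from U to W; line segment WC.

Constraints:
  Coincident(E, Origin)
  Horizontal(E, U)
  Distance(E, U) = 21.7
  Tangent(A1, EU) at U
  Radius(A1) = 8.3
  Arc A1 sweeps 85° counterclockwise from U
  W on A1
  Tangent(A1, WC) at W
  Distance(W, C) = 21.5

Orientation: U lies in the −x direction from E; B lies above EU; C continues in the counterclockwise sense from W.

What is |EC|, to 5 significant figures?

31.213

E is at the origin; EU is horizontal with |EU| = 21.7 and U on the −x side, so U = (-21.700, 0.0000). Since A1 is tangent to EU there, BU ⟂ EU, so B = U + (0, 8.3) = (-21.700, 8.3000). On A1, U sits at bearing -90° from B; an 85° counterclockwise sweep puts W at bearing -5°, so W = B + 8.3·(cos -5°, sin -5°) = (-13.432, 7.5766). Tangency of A1 to WC means the radius BW is perpendicular to WC, so WC runs along (−sin -5°, cos -5°); with |WC| = 21.5, C = (-11.558, 28.995). Then |EC| = |C − E| = 31.213.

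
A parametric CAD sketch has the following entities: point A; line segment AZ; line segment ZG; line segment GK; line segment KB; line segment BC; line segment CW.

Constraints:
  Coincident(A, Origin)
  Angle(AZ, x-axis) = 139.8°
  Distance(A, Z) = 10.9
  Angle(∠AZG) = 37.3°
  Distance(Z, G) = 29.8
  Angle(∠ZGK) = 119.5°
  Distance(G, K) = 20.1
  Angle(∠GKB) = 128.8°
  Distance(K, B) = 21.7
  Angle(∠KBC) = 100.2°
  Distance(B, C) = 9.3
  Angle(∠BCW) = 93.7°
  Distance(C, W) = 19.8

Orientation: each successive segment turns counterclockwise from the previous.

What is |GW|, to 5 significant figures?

16.813

A is at the origin; AZ runs at 139.8° with length 10.9, so Z = (-8.3254, 7.0355). ∠AZG = 37.3° gives ZG at -77.500° from the x-axis; with |ZG| = 29.8, G = (-1.8755, -22.058). ∠ZGK = 119.5° gives GK at -17.000° from the x-axis; with |GK| = 20.1, K = (17.346, -27.935). ∠GKB = 128.8° gives KB at 34.200° from the x-axis; with |KB| = 21.7, B = (35.294, -15.738). ∠KBC = 100.2° gives BC at 114.00° from the x-axis; with |BC| = 9.3, C = (31.511, -7.2416). ∠BCW = 93.7° gives CW at -159.70° from the x-axis; with |CW| = 19.8, W = (12.941, -14.111). Then |GW| = |W − G| = 16.813.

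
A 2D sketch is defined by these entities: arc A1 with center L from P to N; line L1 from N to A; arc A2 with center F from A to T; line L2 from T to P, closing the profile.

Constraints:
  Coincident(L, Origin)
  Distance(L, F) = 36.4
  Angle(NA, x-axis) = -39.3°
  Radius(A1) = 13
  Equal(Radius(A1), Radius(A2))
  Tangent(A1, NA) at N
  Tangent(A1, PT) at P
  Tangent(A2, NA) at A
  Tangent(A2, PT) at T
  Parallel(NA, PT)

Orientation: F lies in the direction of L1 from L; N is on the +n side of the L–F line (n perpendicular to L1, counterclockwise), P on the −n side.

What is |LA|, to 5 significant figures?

38.652

The slot axis is L1's direction at -39.3°, so u = (cos -39.3°, sin -39.3°) = (0.77384, -0.63338) and n = (−sin -39.3°, cos -39.3°) = (0.63338, 0.77384). L is at the origin and F lies 36.4 along u from L, so F = 36.4·u = (28.168, -23.055). Tangency of A1 to both parallel lines with radius 13.0 puts N and P at L ± 13.0·n: N = (8.2340, 10.060), P = (-8.2340, -10.060). Equal radii place A and T the same way about F: A = F + 13.0·n = (36.402, -12.995), T = F − 13.0·n = (19.934, -33.115). Then |LA| = |A − L| = 38.652.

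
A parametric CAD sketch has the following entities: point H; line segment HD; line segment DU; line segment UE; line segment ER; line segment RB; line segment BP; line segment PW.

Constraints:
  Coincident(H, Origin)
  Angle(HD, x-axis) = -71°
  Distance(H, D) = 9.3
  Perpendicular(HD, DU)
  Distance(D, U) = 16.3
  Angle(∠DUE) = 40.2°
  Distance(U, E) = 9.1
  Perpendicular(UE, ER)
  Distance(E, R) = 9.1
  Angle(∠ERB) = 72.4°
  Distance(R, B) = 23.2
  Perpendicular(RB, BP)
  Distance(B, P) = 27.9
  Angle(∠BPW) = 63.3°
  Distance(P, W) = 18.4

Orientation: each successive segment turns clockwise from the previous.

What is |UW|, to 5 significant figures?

14.482

The perpendicularity gives BP at right angles to RB, so BP runs at 131.60°; with |BP| = 27.9, P = (-35.781, -5.4827). ∠BPW = 63.3° gives PW at 14.900° from the x-axis; with |PW| = 18.4, W = (-17.999, -0.75142). Then |UW| = |W − U| = 14.482.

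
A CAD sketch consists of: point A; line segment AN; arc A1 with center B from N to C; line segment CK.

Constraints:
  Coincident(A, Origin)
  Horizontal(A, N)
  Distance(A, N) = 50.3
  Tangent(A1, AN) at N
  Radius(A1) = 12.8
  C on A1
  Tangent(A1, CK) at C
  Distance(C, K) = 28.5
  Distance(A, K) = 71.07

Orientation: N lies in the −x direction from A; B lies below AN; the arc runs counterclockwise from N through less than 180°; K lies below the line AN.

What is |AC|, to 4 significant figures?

64.70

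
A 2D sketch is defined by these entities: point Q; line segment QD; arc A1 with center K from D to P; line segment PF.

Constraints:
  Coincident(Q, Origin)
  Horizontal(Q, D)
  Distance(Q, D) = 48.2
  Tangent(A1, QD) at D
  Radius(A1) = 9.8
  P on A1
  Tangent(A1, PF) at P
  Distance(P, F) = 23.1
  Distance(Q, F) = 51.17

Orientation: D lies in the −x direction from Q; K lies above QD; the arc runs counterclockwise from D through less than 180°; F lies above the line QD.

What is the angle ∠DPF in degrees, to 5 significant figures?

134.27°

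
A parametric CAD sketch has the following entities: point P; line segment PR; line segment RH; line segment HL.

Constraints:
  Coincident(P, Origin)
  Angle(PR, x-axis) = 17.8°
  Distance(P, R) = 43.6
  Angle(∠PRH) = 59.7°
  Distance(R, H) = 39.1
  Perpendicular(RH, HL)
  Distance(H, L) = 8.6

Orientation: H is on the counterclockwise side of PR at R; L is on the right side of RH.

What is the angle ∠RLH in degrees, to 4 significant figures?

77.60°

P is at the origin; PR runs at 17.8° with length 43.6, so R = 43.6·(cos 17.8°, sin 17.8°) = (41.51, 13.33). ∠PRH = 59.7°, so RH runs at 17.8° + (180° − 59.7°) = 138.1° from the x-axis; with |RH| = 39.1, H = R + 39.1·(cos 138.1°, sin 138.1°) = (12.41, 39.44). RH is perpendicular to HL; with |HL| = 8.6 on the right of RH, L = H + 8.6·(0.6678, 0.7443) = (18.15, 45.84). Then cos ∠RLH = LR·LH / (|LR||LH|), giving 77.60°.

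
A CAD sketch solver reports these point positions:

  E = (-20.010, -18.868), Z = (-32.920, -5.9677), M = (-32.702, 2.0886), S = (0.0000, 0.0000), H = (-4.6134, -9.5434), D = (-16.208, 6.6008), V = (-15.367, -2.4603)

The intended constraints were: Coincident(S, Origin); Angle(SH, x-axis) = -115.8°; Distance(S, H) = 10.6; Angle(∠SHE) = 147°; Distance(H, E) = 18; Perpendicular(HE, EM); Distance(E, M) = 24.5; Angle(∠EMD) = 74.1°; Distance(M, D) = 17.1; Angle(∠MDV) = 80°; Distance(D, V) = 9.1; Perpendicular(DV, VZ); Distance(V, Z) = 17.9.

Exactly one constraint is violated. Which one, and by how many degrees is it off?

Perpendicular(DV, VZ) — off by 6.00°.

S = (0.00, 0.00) ✓; SH at -115.8° ✓; |SH| = 10.60 ✓; ∠SHE = 147.0° ✓; |HE| = 18.00 ✓; ∠(HE, EM) = 90.00° ✓; |EM| = 24.50 ✓; ∠EMD = 74.10° ✓; |MD| = 17.10 ✓; ∠MDV = 80.00° ✓; |DV| = 9.100 ✓; ∠(DV, VZ) = 84.00° ✗; |VZ| = 17.90 ✓.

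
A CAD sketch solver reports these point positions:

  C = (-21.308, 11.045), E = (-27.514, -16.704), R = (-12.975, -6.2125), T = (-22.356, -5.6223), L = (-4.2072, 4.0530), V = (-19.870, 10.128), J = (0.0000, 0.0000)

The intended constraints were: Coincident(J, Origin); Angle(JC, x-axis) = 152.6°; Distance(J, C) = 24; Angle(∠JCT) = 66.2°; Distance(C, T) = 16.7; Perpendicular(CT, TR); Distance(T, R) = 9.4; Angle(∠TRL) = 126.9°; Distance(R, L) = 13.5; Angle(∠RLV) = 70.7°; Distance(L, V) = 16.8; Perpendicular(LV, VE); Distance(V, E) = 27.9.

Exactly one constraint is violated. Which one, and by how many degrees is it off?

Perpendicular(LV, VE) — off by 5.30°.

J = (0.00, 0.00) ✓; JC at 152.6° ✓; |JC| = 24.00 ✓; ∠JCT = 66.20° ✓; |CT| = 16.70 ✓; ∠(CT, TR) = 90.00° ✓; |TR| = 9.400 ✓; ∠TRL = 126.9° ✓; |RL| = 13.50 ✓; ∠RLV = 70.70° ✓; |LV| = 16.80 ✓; ∠(LV, VE) = 95.30° ✗; |VE| = 27.90 ✓.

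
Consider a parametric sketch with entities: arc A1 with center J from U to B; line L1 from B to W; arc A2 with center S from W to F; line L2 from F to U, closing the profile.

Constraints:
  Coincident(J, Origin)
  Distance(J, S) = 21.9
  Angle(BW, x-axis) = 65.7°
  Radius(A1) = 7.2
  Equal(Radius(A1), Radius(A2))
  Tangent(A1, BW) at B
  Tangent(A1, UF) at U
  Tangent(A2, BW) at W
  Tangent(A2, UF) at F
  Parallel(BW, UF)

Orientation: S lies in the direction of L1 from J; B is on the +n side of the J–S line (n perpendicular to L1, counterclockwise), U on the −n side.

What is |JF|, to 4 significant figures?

23.05

The slot axis is L1's direction at 65.7°, so u = (cos 65.7°, sin 65.7°) = (0.4115, 0.9114) and n = (−sin 65.7°, cos 65.7°) = (-0.9114, 0.4115). J is at the origin and S lies 21.9 along u from J, so S = 21.9·u = (9.012, 19.96). Tangency of A1 to both parallel lines with radius 7.2 puts B and U at J ± 7.2·n: B = (-6.562, 2.963), U = (6.562, -2.963). Equal radii place W and F the same way about S: W = S + 7.2·n = (2.450, 22.92), F = S − 7.2·n = (15.57, 17.00). Then |JF| = |F − J| = 23.05.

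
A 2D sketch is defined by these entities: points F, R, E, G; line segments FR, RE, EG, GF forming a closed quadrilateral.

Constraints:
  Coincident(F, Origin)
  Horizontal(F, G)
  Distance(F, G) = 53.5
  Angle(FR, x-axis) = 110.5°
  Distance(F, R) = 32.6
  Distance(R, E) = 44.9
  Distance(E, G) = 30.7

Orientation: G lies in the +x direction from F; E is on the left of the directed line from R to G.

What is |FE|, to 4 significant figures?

39.86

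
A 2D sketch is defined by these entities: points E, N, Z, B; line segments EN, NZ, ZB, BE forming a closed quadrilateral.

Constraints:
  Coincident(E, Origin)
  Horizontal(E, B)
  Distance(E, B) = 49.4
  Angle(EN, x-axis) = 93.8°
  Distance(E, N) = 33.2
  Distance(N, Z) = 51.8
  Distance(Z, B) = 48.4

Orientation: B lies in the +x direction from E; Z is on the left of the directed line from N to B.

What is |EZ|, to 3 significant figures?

67.6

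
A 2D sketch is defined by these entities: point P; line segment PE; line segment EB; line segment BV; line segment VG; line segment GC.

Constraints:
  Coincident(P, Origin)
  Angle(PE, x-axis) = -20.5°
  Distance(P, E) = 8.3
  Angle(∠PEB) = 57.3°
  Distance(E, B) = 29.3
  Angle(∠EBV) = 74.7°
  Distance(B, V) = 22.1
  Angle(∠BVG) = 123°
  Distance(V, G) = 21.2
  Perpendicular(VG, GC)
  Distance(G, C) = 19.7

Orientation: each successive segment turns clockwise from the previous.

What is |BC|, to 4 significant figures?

33.26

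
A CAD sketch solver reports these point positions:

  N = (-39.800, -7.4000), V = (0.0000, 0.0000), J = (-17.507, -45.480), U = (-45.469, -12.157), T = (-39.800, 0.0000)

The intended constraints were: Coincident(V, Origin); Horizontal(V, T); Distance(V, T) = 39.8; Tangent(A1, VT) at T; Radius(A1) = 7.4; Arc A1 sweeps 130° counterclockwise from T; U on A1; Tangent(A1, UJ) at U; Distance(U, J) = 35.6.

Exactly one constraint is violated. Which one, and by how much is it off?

Distance(U, J) = 35.6 — off by 7.90.

V = (0.00, 0.00) ✓; V.y = 0.00, T.y = 0.00 ✓; |VT| = 39.80 ✓; ∠(NT, TV) = 90.00° ✓; |NT| = 7.400 ✓; bearing(N→U) − bearing(N→T) = 130.0° ✓; |NU| = 7.400 ✓; ∠(NU, UJ) = 90.00° ✓; |UJ| = 43.50 ✗.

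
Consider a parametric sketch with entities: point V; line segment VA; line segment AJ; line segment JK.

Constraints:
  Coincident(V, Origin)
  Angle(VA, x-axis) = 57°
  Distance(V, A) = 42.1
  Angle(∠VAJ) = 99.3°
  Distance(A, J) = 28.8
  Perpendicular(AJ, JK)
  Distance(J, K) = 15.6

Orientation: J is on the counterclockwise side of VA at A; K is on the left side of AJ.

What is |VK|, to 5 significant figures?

44.055

V is at the origin; VA runs at 57.0° with length 42.1, so A = 42.1·(cos 57.0°, sin 57.0°) = (22.929, 35.308). ∠VAJ = 99.3°, so AJ runs at 57.0° + (180° − 99.3°) = 137.70° from the x-axis; with |AJ| = 28.8, J = A + 28.8·(cos 137.70°, sin 137.70°) = (1.6279, 54.691). AJ is perpendicular to JK; with |JK| = 15.6 on the left of AJ, K = J + 15.6·(-0.67301, -0.73963) = (-8.8711, 43.153). Then |VK| = |K − V| = 44.055.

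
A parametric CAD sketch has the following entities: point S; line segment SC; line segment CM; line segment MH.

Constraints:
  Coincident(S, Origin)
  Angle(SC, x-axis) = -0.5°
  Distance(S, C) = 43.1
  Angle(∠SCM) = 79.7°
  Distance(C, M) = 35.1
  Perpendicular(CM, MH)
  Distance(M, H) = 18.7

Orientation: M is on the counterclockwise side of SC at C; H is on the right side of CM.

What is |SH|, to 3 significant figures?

67.0

S is at the origin; SC runs at -0.5° with length 43.1, so C = 43.1·(cos -0.5°, sin -0.5°) = (43.1, -0.376). ∠SCM = 79.7°, so CM runs at -0.5° + (180° − 79.7°) = 99.8° from the x-axis; with |CM| = 35.1, M = C + 35.1·(cos 99.8°, sin 99.8°) = (37.1, 34.2). CM ⟂ MH; with |MH| = 18.7 on the right of CM, H = M + 18.7·(0.985, 0.170) = (55.6, 37.4). Then |SH| = |H − S| = 67.0.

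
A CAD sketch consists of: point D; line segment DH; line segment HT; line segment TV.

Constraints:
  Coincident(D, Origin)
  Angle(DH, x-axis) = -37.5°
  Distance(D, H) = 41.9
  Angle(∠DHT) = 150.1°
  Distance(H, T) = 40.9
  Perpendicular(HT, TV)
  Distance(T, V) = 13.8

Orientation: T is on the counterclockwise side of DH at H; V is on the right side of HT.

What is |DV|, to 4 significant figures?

84.66

D is at the origin; DH runs at -37.5° with length 41.9, so H = 41.9·(cos -37.5°, sin -37.5°) = (33.24, -25.51). ∠DHT = 150.1°, so HT runs at -37.5° + (180° − 150.1°) = -7.600° from the x-axis; with |HT| = 40.9, T = H + 40.9·(cos -7.600°, sin -7.600°) = (73.78, -30.92). HT ⟂ TV; with |TV| = 13.8 on the right of HT, V = T + 13.8·(-0.1323, -0.9912) = (71.96, -44.60). Then |DV| = |V − D| = 84.66.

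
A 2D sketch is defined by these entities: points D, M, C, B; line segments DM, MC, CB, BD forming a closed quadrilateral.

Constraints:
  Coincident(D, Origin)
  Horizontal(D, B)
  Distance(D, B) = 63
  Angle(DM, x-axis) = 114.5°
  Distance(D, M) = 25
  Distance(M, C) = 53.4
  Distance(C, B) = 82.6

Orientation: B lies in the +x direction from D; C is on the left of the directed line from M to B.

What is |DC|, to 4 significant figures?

70.68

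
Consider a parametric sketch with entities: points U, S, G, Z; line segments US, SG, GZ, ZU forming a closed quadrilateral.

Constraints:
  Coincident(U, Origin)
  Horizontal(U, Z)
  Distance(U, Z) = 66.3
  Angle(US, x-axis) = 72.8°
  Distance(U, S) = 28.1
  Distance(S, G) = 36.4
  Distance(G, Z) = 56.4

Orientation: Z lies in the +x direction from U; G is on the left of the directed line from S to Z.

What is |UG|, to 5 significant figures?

61.354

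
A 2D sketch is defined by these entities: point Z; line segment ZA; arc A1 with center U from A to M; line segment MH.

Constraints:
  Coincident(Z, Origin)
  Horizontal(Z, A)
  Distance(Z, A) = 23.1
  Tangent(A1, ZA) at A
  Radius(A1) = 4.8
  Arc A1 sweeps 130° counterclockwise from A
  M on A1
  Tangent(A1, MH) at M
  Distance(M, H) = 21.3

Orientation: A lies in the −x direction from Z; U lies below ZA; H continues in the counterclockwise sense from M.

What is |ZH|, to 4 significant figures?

27.51

Z is at the origin; Z and A share the same y with |ZA| = 23.1 and A on the −x side, so A = (-23.10, 0.000). The tangent condition forces UA to be normal to ZA, so U = A + (0, -4.8) = (-23.10, -4.800). On A1, A sits at bearing 90° from U; a 130° counterclockwise sweep puts M at bearing 220°, so M = U + 4.8·(cos 220°, sin 220°) = (-26.78, -7.885). Tangency of A1 to MH means the radius UM is perpendicular to MH, so MH runs along (−sin 220°, cos 220°); with |MH| = 21.3, H = (-13.09, -24.20). Then |ZH| = |H − Z| = 27.51.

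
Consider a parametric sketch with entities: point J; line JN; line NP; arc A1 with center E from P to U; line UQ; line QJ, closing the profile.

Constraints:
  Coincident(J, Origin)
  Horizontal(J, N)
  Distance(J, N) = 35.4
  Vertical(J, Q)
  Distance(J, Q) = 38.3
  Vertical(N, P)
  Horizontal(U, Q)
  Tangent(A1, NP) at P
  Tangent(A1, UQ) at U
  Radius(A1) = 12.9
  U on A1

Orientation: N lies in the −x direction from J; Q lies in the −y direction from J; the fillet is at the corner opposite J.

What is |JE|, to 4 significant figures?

33.93

J is at the origin; JN is horizontal with |JN| = 35.4 and N on the −x side, so N = (-35.40, 0.000). J and Q share the same x with |JQ| = 38.3 and Q on the −y side, so Q = (0.000, -38.30). The virtual corner opposite J is at (-35.40, -38.30). The tangent condition forces EP to be normal to NP and A1 meets UQ tangentially, so EU is at right angles to UQ, with radius 12.9, so the center E sits 12.9 in from both sides at E = (-22.50, -25.40). Then |JE| = |E − J| = 33.93.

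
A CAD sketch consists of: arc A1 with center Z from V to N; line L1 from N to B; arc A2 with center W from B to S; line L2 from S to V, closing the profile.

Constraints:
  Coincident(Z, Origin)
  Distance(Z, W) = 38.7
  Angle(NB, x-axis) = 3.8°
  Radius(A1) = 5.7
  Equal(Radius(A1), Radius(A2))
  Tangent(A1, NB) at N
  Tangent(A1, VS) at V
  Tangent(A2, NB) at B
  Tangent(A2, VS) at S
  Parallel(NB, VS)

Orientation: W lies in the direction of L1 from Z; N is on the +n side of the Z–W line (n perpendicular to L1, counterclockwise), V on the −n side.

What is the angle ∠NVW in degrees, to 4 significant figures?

81.62°

The slot axis is L1's direction at 3.8°, so u = (cos 3.8°, sin 3.8°) = (0.9978, 0.06627) and n = (−sin 3.8°, cos 3.8°) = (-0.06627, 0.9978). Z is at the origin and W lies 38.7 along u from Z, so W = 38.7·u = (38.61, 2.565). Tangency of A1 to both parallel lines with radius 5.7 puts N and V at Z ± 5.7·n: N = (-0.3778, 5.687), V = (0.3778, -5.687). Then cos ∠NVW = VN·VW / (|VN||VW|), giving 81.62°.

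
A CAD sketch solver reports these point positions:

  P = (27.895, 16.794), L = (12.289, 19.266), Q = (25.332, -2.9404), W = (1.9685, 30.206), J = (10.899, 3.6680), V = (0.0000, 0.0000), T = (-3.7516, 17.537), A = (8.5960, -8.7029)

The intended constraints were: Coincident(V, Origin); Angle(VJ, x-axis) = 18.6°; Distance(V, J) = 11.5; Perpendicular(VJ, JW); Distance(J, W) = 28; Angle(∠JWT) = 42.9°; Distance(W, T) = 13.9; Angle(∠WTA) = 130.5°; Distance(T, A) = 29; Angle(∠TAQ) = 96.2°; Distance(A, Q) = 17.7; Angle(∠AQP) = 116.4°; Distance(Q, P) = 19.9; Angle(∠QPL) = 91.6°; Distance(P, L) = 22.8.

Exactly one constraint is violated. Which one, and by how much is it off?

Distance(P, L) = 22.8 — off by 7.00.

V = (0.00, 0.00) ✓; VJ at 18.60° ✓; |VJ| = 11.50 ✓; ∠(VJ, JW) = 90.00° ✓; |JW| = 28.00 ✓; ∠JWT = 42.90° ✓; |WT| = 13.90 ✓; ∠WTA = 130.5° ✓; |TA| = 29.00 ✓; ∠TAQ = 96.20° ✓; |AQ| = 17.70 ✓; ∠AQP = 116.4° ✓; |QP| = 19.90 ✓; ∠QPL = 91.60° ✓; |PL| = 15.80 ✗.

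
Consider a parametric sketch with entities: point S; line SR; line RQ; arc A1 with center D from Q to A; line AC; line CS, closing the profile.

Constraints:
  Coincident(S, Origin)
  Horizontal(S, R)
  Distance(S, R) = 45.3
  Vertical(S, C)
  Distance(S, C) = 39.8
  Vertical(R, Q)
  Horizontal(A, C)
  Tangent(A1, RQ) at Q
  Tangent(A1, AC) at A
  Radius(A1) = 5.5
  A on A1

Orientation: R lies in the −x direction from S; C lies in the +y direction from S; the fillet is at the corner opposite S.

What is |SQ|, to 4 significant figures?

56.82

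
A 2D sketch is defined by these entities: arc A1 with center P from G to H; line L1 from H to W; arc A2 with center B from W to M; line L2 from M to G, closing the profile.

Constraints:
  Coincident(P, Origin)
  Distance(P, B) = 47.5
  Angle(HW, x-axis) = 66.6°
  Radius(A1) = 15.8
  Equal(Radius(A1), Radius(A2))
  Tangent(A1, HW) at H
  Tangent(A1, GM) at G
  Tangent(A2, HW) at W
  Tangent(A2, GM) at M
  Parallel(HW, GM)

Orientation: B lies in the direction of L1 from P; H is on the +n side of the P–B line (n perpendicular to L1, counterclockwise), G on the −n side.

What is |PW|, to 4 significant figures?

50.06

The slot axis is L1's direction at 66.6°, so u = (cos 66.6°, sin 66.6°) = (0.3971, 0.9178) and n = (−sin 66.6°, cos 66.6°) = (-0.9178, 0.3971). P is at the origin and B lies 47.5 along u from P, so B = 47.5·u = (18.86, 43.59). Tangency of A1 to both parallel lines with radius 15.8 puts H and G at P ± 15.8·n: H = (-14.50, 6.275), G = (14.50, -6.275). Equal radii place W and M the same way about B: W = B + 15.8·n = (4.364, 49.87), M = B − 15.8·n = (33.37, 37.32). Then |PW| = |W − P| = 50.06.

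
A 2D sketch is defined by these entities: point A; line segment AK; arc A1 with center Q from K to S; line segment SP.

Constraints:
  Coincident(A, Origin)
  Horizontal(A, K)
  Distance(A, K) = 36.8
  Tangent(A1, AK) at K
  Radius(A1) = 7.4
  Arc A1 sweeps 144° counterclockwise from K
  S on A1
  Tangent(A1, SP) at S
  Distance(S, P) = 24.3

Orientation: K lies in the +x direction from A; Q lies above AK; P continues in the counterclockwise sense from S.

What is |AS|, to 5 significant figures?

43.272

A is at the origin; AK is horizontal with |AK| = 36.8 and K on the +x side, so K = (36.800, 0.0000). The tangent condition forces QK to be normal to AK, so Q = K + (0, 7.4) = (36.800, 7.4000). On A1, K sits at bearing -90° from Q; a 144° counterclockwise sweep puts S at bearing 54°, so S = Q + 7.4·(cos 54°, sin 54°) = (41.150, 13.387). Then |AS| = |S − A| = 43.272.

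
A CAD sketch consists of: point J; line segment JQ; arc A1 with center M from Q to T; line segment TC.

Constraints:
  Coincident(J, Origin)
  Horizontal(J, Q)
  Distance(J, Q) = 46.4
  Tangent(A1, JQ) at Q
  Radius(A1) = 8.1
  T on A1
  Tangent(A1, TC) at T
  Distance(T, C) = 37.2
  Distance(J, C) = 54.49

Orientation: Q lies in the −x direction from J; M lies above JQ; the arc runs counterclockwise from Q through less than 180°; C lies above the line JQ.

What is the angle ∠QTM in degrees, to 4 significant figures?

49.43°

Checks: J = (0.00, 0.00) ✓; ∠(MQ, QJ) = 90.00° ✓; |MT| = 8.100 ✓; ∠(MT, TC) = 90.00° ✓; |TC| = 37.20 ✓; |JC| = 54.49 ✓.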